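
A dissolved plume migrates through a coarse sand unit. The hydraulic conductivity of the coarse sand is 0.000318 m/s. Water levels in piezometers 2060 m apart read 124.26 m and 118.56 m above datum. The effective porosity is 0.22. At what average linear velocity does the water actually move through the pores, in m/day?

Convert K: 0.000318 m/s × 86400 = 27.48 m/day.
Hydraulic gradient i = (124.26 − 118.56) / 2060 = 5.7 / 2060 = 0.002767.
Darcy flux q = K · i = 27.48 × 0.002767 = 0.07602 m/day.
Seepage velocity v = q / n_e = 0.07602 / 0.22 = 0.3456 m/day.

0.346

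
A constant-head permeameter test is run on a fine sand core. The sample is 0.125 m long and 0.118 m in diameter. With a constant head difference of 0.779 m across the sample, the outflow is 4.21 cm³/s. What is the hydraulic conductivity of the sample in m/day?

5.34

Cross-sectional area A = π·(d/2)² = π × (0.118/2)² = 0.01094 m².
Convert discharge: 4.21 cm³/s = 4.210e-06 m³/s.
Darcy's law rearranged: K = Q·L / (A·Δh) = 4.210e-06 × 0.125 / (0.01094 × 0.779) = 6.177e-05 m/s = 5.337 m/day.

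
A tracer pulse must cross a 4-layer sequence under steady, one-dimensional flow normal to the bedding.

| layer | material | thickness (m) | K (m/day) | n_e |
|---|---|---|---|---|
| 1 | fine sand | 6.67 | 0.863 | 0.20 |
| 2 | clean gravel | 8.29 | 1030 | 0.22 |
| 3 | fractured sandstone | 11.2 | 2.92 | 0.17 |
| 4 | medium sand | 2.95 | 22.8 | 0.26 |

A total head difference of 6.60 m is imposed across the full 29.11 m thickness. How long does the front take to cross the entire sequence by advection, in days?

10.3

With flow normal to the layers, continuity requires the same specific discharge q through every layer.
Σ(b_i/K_i) = 6.67/0.863 + 8.29/1030 + 11.2/2.92 + 2.95/22.8 = 11.70 d.
q = Δh / Σ(b_i/K_i) = 6.60 / 11.70 = 0.5640 m/day.
In each layer the seepage velocity is v_i = q/n_i, so the layer transit time is t_i = b_i·n_i / q:
  layer 1 (fine sand): t_1 = 6.67 × 0.20 / 0.5640 = 2.365 d
  layer 2 (clean gravel): t_2 = 8.29 × 0.22 / 0.5640 = 3.234 d
  layer 3 (fractured sandstone): t_3 = 11.2 × 0.17 / 0.5640 = 3.376 d
  layer 4 (medium sand): t_4 = 2.95 × 0.26 / 0.5640 = 1.360 d
Total t = Σ t_i = 10.33 days.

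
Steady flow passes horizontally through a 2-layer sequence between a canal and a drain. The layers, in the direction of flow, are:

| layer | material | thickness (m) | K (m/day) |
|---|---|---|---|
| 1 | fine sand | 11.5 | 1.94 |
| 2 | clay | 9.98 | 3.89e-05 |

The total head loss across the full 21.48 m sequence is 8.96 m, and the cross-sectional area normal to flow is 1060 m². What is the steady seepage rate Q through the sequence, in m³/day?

Flow is perpendicular to layering, so the layers act in series and the equivalent K is the thickness-weighted harmonic mean.
Total thickness L = 11.5 + 9.98 = 21.48 m.
Σ(b_i/K_i) = 11.5/1.94 + 9.98/3.89e-05 = 2.566e+05 d.
K_eq = L / Σ(b_i/K_i) = 21.48 / 2.566e+05 = 8.372e-05 m/day.
Q = K_eq · A · (Δh/L) = 8.372e-05 × 1060 × (8.96/21.48) = 0.03702 m³/day.

0.0370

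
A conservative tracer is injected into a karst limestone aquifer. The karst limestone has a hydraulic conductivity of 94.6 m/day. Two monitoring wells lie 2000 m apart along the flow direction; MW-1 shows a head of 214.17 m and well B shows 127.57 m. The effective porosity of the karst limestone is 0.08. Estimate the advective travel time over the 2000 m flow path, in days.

39.1

Hydraulic gradient i = (214.17 − 127.57) / 2000 = 86.6 / 2000 = 0.04330.
Darcy flux q = K · i = 94.60 × 0.04330 = 4.096 m/day.
Seepage velocity v = q / n_e = 4.096 / 0.08 = 51.20 m/day.
Travel time t = L / v = 2000 / 51.20 = 39.06 days.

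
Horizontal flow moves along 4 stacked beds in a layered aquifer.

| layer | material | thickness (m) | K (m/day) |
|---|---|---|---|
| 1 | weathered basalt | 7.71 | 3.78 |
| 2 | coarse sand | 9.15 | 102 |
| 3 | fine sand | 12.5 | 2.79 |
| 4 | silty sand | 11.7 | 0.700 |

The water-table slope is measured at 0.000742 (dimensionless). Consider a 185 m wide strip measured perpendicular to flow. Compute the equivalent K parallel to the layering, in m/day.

24.5

Flow is parallel to layering, so each bed carries its own Darcy discharge and the transmissivities add.
Σ(K_i·b_i) = 3.78×7.71 + 102×9.15 + 2.79×12.5 + 0.700×11.7 = 1006 m²/day.
Total thickness b = 41.06 m, so K_eq = Σ(K_i·b_i)/b = 24.49 m/day.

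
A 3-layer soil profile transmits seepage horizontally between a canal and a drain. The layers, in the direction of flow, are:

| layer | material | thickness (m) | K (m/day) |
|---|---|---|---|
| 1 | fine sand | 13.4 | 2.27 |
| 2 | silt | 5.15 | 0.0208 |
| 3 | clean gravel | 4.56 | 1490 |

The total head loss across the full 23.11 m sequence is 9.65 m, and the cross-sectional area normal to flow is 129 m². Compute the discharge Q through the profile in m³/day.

Flow is perpendicular to layering, so the layers act in series and the equivalent K is the thickness-weighted harmonic mean.
Total thickness L = 13.4 + 5.15 + 4.56 = 23.11 m.
Σ(b_i/K_i) = 13.4/2.27 + 5.15/0.0208 + 4.56/1490 = 253.5 d.
K_eq = L / Σ(b_i/K_i) = 23.11 / 253.5 = 0.09116 m/day.
Q = K_eq · A · (Δh/L) = 0.09116 × 129 × (9.65/23.11) = 4.911 m³/day.

4.91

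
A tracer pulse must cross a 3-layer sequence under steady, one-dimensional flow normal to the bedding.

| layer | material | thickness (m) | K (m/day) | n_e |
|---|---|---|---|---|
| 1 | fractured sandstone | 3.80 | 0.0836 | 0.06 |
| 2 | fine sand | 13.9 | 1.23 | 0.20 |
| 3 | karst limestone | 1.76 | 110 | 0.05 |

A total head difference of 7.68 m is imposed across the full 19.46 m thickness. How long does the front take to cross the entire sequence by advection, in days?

22.9

With flow normal to the layers, continuity requires the same specific discharge q through every layer.
Σ(b_i/K_i) = 3.80/0.0836 + 13.9/1.23 + 1.76/110 = 56.77 d.
q = Δh / Σ(b_i/K_i) = 7.68 / 56.77 = 0.1353 m/day.
In each layer the seepage velocity is v_i = q/n_i, so the layer transit time is t_i = b_i·n_i / q:
  layer 1 (fractured sandstone): t_1 = 3.80 × 0.06 / 0.1353 = 1.685 d
  layer 2 (fine sand): t_2 = 13.9 × 0.20 / 0.1353 = 20.55 d
  layer 3 (karst limestone): t_3 = 1.76 × 0.05 / 0.1353 = 0.6505 d
Total t = Σ t_i = 22.89 days.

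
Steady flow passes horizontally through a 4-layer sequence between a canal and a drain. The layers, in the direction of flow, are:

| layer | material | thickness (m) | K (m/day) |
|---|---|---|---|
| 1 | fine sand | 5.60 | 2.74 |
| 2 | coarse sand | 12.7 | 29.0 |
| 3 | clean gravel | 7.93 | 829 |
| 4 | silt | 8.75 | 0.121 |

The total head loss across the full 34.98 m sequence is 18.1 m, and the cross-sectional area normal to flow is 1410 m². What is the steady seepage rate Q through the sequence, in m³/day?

Flow is perpendicular to layering, so the layers act in series and the equivalent K is the thickness-weighted harmonic mean.
Total thickness L = 5.60 + 12.7 + 7.93 + 8.75 = 34.98 m.
Σ(b_i/K_i) = 5.60/2.74 + 12.7/29.0 + 7.93/829 + 8.75/0.121 = 74.81 d.
K_eq = L / Σ(b_i/K_i) = 34.98 / 74.81 = 0.4676 m/day.
Q = K_eq · A · (Δh/L) = 0.4676 × 1410 × (18.1/34.98) = 341.2 m³/day.

341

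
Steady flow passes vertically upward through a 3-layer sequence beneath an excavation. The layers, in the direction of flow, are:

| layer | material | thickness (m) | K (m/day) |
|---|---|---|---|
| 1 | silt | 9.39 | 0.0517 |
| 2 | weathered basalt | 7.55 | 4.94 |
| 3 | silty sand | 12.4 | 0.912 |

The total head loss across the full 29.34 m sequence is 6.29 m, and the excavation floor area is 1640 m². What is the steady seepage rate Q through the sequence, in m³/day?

52.4

Flow is perpendicular to layering, so the layers act in series and the equivalent K is the thickness-weighted harmonic mean.
Total thickness L = 9.39 + 7.55 + 12.4 = 29.34 m.
Σ(b_i/K_i) = 9.39/0.0517 + 7.55/4.94 + 12.4/0.912 = 196.7 d.
K_eq = L / Σ(b_i/K_i) = 29.34 / 196.7 = 0.1491 m/day.
Q = K_eq · A · (Δh/L) = 0.1491 × 1640 × (6.29/29.34) = 52.43 m³/day.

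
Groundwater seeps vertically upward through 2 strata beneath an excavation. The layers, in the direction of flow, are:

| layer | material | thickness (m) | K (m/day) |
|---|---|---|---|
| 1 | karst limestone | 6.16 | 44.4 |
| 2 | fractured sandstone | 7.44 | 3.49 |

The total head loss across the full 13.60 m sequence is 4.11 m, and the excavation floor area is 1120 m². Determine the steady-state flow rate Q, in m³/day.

Flow is perpendicular to layering, so the layers act in series and the equivalent K is the thickness-weighted harmonic mean.
Total thickness L = 6.16 + 7.44 = 13.60 m.
Σ(b_i/K_i) = 6.16/44.4 + 7.44/3.49 = 2.271 d.
K_eq = L / Σ(b_i/K_i) = 13.60 / 2.271 = 5.990 m/day.
Q = K_eq · A · (Δh/L) = 5.990 × 1120 × (4.11/13.60) = 2027 m³/day.

2030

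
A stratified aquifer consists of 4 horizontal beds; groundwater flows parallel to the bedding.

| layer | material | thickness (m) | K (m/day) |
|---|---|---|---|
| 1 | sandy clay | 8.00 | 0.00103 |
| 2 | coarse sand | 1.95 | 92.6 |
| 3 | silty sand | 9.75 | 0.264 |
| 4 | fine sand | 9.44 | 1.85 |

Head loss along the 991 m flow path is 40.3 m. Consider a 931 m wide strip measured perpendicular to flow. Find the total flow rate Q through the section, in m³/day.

7600

Flow is parallel to layering, so each bed carries its own Darcy discharge and the transmissivities add.
Σ(K_i·b_i) = 0.00103×8.00 + 92.6×1.95 + 0.264×9.75 + 1.85×9.44 = 200.6 m²/day.
Hydraulic gradient i = Δh / L = 40.3 / 991 = 0.04067.
Q = Σ(K_i·b_i) · W · i = 200.6 × 931 × 0.04067 = 7595 m³/day.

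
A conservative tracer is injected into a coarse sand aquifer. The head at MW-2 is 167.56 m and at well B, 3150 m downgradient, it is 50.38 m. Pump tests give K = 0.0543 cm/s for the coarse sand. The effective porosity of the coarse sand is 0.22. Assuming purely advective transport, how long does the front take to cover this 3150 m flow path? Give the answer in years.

1.09

Convert K: 0.0543 cm/s × 864 = 46.92 m/day.
Hydraulic gradient i = (167.56 − 50.38) / 3150 = 117.18 / 3150 = 0.03720.
Darcy flux q = K · i = 46.92 × 0.03720 = 1.745 m/day.
Seepage velocity v = q / n_e = 1.745 / 0.22 = 7.933 m/day.
Travel time t = L / v = 3150 / 7.933 = 397.1 days = 1.087 years.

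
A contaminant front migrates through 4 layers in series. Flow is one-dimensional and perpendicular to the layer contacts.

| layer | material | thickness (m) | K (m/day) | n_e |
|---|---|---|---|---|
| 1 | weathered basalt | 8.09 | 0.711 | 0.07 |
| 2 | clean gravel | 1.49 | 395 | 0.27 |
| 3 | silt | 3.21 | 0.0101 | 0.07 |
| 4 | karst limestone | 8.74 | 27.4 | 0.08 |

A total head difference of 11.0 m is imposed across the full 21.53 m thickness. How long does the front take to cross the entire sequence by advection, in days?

With flow normal to the layers, continuity requires the same specific discharge q through every layer.
Σ(b_i/K_i) = 8.09/0.711 + 1.49/395 + 3.21/0.0101 + 8.74/27.4 = 329.5 d.
q = Δh / Σ(b_i/K_i) = 11.0 / 329.5 = 0.03338 m/day.
In each layer the seepage velocity is v_i = q/n_i, so the layer transit time is t_i = b_i·n_i / q:
  layer 1 (weathered basalt): t_1 = 8.09 × 0.07 / 0.03338 = 16.96 d
  layer 2 (clean gravel): t_2 = 1.49 × 0.27 / 0.03338 = 12.05 d
  layer 3 (silt): t_3 = 3.21 × 0.07 / 0.03338 = 6.731 d
  layer 4 (karst limestone): t_4 = 8.74 × 0.08 / 0.03338 = 20.95 d
Total t = Σ t_i = 56.69 days.

56.7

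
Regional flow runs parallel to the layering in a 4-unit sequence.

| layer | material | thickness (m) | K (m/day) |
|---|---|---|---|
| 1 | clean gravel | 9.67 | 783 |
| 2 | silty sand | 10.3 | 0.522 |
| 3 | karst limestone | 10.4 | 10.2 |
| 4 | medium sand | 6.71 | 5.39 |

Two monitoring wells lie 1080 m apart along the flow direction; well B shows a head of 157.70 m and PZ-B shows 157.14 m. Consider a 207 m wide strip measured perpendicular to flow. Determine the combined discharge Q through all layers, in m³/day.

829

Flow is parallel to layering, so each bed carries its own Darcy discharge and the transmissivities add.
Σ(K_i·b_i) = 783×9.67 + 0.522×10.3 + 10.2×10.4 + 5.39×6.71 = 7719 m²/day.
Hydraulic gradient i = (157.70 − 157.14) / 1080 = 0.56 / 1080 = 0.0005185.
Q = Σ(K_i·b_i) · W · i = 7719 × 207 × 0.0005185 = 828.5 m³/day.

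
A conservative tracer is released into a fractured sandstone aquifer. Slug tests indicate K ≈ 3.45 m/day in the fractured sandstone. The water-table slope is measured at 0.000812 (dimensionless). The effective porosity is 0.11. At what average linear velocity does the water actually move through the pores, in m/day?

0.0255

Hydraulic gradient i = 0.000812.
Darcy flux q = K · i = 3.450 × 0.0008120 = 0.002801 m/day.
Seepage velocity v = q / n_e = 0.002801 / 0.11 = 0.02547 m/day.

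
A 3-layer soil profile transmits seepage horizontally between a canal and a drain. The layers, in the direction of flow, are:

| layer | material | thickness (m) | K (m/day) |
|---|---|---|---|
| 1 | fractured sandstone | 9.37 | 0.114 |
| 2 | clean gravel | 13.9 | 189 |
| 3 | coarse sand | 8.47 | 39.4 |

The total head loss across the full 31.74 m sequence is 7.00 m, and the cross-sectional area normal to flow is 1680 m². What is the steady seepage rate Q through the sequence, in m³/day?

143

Flow is perpendicular to layering, so the layers act in series and the equivalent K is the thickness-weighted harmonic mean.
Total thickness L = 9.37 + 13.9 + 8.47 = 31.74 m.
Σ(b_i/K_i) = 9.37/0.114 + 13.9/189 + 8.47/39.4 = 82.48 d.
K_eq = L / Σ(b_i/K_i) = 31.74 / 82.48 = 0.3848 m/day.
Q = K_eq · A · (Δh/L) = 0.3848 × 1680 × (7.00/31.74) = 142.6 m³/day.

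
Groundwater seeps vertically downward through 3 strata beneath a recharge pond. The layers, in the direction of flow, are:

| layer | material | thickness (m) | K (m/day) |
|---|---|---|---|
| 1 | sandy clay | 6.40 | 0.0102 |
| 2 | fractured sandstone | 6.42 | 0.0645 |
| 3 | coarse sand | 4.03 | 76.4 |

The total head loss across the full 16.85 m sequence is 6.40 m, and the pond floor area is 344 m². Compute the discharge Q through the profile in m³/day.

3.03

Flow is perpendicular to layering, so the layers act in series and the equivalent K is the thickness-weighted harmonic mean.
Total thickness L = 6.40 + 6.42 + 4.03 = 16.85 m.
Σ(b_i/K_i) = 6.40/0.0102 + 6.42/0.0645 + 4.03/76.4 = 727.0 d.
K_eq = L / Σ(b_i/K_i) = 16.85 / 727.0 = 0.02318 m/day.
Q = K_eq · A · (Δh/L) = 0.02318 × 344 × (6.40/16.85) = 3.028 m³/day.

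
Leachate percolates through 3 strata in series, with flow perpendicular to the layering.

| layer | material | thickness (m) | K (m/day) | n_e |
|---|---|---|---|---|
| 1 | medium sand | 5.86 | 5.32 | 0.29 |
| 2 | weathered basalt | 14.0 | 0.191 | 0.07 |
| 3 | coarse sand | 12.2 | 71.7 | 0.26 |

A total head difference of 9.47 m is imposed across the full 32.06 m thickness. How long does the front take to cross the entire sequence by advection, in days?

With flow normal to the layers, continuity requires the same specific discharge q through every layer.
Σ(b_i/K_i) = 5.86/5.32 + 14.0/0.191 + 12.2/71.7 = 74.57 d.
q = Δh / Σ(b_i/K_i) = 9.47 / 74.57 = 0.1270 m/day.
In each layer the seepage velocity is v_i = q/n_i, so the layer transit time is t_i = b_i·n_i / q:
  layer 1 (medium sand): t_1 = 5.86 × 0.29 / 0.1270 = 13.38 d
  layer 2 (weathered basalt): t_2 = 14.0 × 0.07 / 0.1270 = 7.717 d
  layer 3 (coarse sand): t_3 = 12.2 × 0.26 / 0.1270 = 24.98 d
Total t = Σ t_i = 46.08 days.

46.1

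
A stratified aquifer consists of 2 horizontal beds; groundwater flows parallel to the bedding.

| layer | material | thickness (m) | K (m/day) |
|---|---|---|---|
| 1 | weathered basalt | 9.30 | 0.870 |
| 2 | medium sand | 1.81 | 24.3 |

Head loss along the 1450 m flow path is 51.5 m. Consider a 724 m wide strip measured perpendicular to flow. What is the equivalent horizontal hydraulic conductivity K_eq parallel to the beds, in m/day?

Flow is parallel to layering, so each bed carries its own Darcy discharge and the transmissivities add.
Σ(K_i·b_i) = 0.870×9.30 + 24.3×1.81 = 52.07 m²/day.
Total thickness b = 11.11 m, so K_eq = Σ(K_i·b_i)/b = 4.687 m/day.

4.69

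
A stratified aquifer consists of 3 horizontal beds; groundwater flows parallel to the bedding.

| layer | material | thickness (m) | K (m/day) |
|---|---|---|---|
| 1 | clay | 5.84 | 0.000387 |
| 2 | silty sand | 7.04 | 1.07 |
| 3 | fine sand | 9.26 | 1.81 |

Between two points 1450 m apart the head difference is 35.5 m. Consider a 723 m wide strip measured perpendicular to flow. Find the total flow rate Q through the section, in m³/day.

430

Flow is parallel to layering, so each bed carries its own Darcy discharge and the transmissivities add.
Σ(K_i·b_i) = 0.000387×5.84 + 1.07×7.04 + 1.81×9.26 = 24.30 m²/day.
Hydraulic gradient i = Δh / L = 35.5 / 1450 = 0.02448.
Q = Σ(K_i·b_i) · W · i = 24.30 × 723 × 0.02448 = 430.1 m³/day.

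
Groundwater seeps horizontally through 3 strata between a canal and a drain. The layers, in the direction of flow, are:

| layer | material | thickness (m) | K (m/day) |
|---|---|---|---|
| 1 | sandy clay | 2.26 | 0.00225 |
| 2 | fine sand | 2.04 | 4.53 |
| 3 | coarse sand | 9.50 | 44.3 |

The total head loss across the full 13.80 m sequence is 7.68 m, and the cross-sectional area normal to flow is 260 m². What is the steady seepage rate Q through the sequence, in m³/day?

Flow is perpendicular to layering, so the layers act in series and the equivalent K is the thickness-weighted harmonic mean.
Total thickness L = 2.26 + 2.04 + 9.50 = 13.80 m.
Σ(b_i/K_i) = 2.26/0.00225 + 2.04/4.53 + 9.50/44.3 = 1005 d.
K_eq = L / Σ(b_i/K_i) = 13.80 / 1005 = 0.01373 m/day.
Q = K_eq · A · (Δh/L) = 0.01373 × 260 × (7.68/13.80) = 1.987 m³/day.

1.99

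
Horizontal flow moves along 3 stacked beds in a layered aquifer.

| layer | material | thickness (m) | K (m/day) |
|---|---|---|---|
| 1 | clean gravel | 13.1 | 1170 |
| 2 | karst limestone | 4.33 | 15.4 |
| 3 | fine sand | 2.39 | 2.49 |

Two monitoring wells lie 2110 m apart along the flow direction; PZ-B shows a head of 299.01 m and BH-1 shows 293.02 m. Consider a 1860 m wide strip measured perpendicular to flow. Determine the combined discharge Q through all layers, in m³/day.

81300

Flow is parallel to layering, so each bed carries its own Darcy discharge and the transmissivities add.
Σ(K_i·b_i) = 1170×13.1 + 15.4×4.33 + 2.49×2.39 = 15400 m²/day.
Hydraulic gradient i = (299.01 − 293.02) / 2110 = 5.99 / 2110 = 0.002839.
Q = Σ(K_i·b_i) · W · i = 15400 × 1860 × 0.002839 = 81314 m³/day.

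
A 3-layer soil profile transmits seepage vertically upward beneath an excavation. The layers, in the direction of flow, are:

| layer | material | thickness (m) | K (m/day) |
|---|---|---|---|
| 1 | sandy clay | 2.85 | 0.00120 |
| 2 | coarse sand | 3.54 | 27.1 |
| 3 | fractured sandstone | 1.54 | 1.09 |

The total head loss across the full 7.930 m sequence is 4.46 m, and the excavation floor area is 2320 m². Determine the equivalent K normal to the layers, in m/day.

Flow is perpendicular to layering, so the layers act in series and the equivalent K is the thickness-weighted harmonic mean.
Total thickness L = 2.85 + 3.54 + 1.54 = 7.930 m.
Σ(b_i/K_i) = 2.85/0.00120 + 3.54/27.1 + 1.54/1.09 = 2377 d.
K_eq = L / Σ(b_i/K_i) = 7.930 / 2377 = 0.003337 m/day.

0.00334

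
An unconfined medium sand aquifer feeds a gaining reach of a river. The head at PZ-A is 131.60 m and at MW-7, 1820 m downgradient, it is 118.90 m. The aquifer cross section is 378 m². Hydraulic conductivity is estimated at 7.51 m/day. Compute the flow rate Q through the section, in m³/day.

Hydraulic gradient i = (131.60 − 118.90) / 1820 = 12.7 / 1820 = 0.006978.
Darcy's law: Q = K · A · i = 7.510 × 378.0 × 0.006978 = 19.81 m³/day.

19.8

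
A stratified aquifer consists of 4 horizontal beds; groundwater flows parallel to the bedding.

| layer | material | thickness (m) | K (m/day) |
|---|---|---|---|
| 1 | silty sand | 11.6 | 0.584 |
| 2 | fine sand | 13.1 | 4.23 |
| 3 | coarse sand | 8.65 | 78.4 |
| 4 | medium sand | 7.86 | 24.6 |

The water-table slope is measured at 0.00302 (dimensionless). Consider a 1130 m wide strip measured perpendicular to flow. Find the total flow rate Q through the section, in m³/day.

3190

Flow is parallel to layering, so each bed carries its own Darcy discharge and the transmissivities add.
Σ(K_i·b_i) = 0.584×11.6 + 4.23×13.1 + 78.4×8.65 + 24.6×7.86 = 933.7 m²/day.
Hydraulic gradient i = 0.00302.
Q = Σ(K_i·b_i) · W · i = 933.7 × 1130 × 0.003020 = 3186 m³/day.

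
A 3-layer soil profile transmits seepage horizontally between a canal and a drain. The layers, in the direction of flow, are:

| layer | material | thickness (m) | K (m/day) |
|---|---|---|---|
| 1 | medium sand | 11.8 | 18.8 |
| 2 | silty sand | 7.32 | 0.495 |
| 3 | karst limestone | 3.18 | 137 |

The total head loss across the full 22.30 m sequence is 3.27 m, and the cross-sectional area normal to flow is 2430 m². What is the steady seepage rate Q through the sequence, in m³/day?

Flow is perpendicular to layering, so the layers act in series and the equivalent K is the thickness-weighted harmonic mean.
Total thickness L = 11.8 + 7.32 + 3.18 = 22.30 m.
Σ(b_i/K_i) = 11.8/18.8 + 7.32/0.495 + 3.18/137 = 15.44 d.
K_eq = L / Σ(b_i/K_i) = 22.30 / 15.44 = 1.444 m/day.
Q = K_eq · A · (Δh/L) = 1.444 × 2430 × (3.27/22.30) = 514.7 m³/day.

515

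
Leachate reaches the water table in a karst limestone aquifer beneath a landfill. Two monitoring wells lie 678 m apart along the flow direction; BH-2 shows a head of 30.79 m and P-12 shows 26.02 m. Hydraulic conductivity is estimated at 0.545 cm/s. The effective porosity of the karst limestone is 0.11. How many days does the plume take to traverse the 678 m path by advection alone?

Convert K: 0.545 cm/s × 864 = 470.9 m/day.
Hydraulic gradient i = (30.79 − 26.02) / 678 = 4.77 / 678 = 0.007035.
Darcy flux q = K · i = 470.9 × 0.007035 = 3.313 m/day.
Seepage velocity v = q / n_e = 3.313 / 0.11 = 30.12 m/day.
Travel time t = L / v = 678 / 30.12 = 22.51 days.

22.5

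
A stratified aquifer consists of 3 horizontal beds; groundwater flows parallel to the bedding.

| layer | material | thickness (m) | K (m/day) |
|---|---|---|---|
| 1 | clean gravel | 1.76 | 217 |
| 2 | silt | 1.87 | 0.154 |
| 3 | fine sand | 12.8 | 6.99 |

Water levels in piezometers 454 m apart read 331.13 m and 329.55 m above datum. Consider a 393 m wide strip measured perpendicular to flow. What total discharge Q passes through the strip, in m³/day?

Flow is parallel to layering, so each bed carries its own Darcy discharge and the transmissivities add.
Σ(K_i·b_i) = 217×1.76 + 0.154×1.87 + 6.99×12.8 = 471.7 m²/day.
Hydraulic gradient i = (331.13 − 329.55) / 454 = 1.58 / 454 = 0.003480.
Q = Σ(K_i·b_i) · W · i = 471.7 × 393 × 0.003480 = 645.1 m³/day.

645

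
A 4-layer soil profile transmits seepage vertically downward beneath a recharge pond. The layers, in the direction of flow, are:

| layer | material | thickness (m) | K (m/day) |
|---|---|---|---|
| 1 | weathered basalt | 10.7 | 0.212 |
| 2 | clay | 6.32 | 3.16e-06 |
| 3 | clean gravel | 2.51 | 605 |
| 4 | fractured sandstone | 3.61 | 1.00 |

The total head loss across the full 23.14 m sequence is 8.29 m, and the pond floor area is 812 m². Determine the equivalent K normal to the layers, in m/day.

Flow is perpendicular to layering, so the layers act in series and the equivalent K is the thickness-weighted harmonic mean.
Total thickness L = 10.7 + 6.32 + 2.51 + 3.61 = 23.14 m.
Σ(b_i/K_i) = 10.7/0.212 + 6.32/3.16e-06 + 2.51/605 + 3.61/1.00 = 2.000e+06 d.
K_eq = L / Σ(b_i/K_i) = 23.14 / 2.000e+06 = 1.157e-05 m/day.

1.16e-05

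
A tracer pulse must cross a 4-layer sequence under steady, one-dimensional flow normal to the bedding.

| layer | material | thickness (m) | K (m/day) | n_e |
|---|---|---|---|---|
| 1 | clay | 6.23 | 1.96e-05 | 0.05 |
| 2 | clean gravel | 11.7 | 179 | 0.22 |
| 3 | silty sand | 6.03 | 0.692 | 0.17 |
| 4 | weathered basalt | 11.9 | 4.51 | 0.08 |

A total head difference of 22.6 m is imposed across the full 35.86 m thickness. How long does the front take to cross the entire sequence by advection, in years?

With flow normal to the layers, continuity requires the same specific discharge q through every layer.
Σ(b_i/K_i) = 6.23/1.96e-05 + 11.7/179 + 6.03/0.692 + 11.9/4.51 = 3.179e+05 d.
q = Δh / Σ(b_i/K_i) = 22.6 / 3.179e+05 = 7.110e-05 m/day.
In each layer the seepage velocity is v_i = q/n_i, so the layer transit time is t_i = b_i·n_i / q:
  layer 1 (clay): t_1 = 6.23 × 0.05 / 7.110e-05 = 4381 d
  layer 2 (clean gravel): t_2 = 11.7 × 0.22 / 7.110e-05 = 36203 d
  layer 3 (silty sand): t_3 = 6.03 × 0.17 / 7.110e-05 = 14418 d
  layer 4 (weathered basalt): t_4 = 11.9 × 0.08 / 7.110e-05 = 13390 d
Total t = Σ t_i = 68392 days = 187.2 years.

187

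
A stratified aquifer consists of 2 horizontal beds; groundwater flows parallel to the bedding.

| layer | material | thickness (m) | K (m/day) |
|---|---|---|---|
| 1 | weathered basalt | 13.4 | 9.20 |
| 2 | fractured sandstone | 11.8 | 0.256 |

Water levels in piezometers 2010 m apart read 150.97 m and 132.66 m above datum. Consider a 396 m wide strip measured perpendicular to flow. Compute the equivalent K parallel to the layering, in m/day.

5.01

Flow is parallel to layering, so each bed carries its own Darcy discharge and the transmissivities add.
Σ(K_i·b_i) = 9.20×13.4 + 0.256×11.8 = 126.3 m²/day.
Total thickness b = 25.20 m, so K_eq = Σ(K_i·b_i)/b = 5.012 m/day.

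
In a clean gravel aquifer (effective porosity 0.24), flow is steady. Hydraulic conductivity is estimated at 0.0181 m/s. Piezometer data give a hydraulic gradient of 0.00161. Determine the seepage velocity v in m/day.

Convert K: 0.0181 m/s × 86400 = 1564 m/day.
Hydraulic gradient i = 0.00161.
Darcy flux q = K · i = 1564 × 0.001610 = 2.518 m/day.
Seepage velocity v = q / n_e = 2.518 / 0.24 = 10.49 m/day.

10.5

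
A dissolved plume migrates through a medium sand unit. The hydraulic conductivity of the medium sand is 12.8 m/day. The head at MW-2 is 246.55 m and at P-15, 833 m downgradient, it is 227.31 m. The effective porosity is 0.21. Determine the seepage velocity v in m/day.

Hydraulic gradient i = (246.55 − 227.31) / 833 = 19.24 / 833 = 0.02310.
Darcy flux q = K · i = 12.80 × 0.02310 = 0.2956 m/day.
Seepage velocity v = q / n_e = 0.2956 / 0.21 = 1.408 m/day.

1.41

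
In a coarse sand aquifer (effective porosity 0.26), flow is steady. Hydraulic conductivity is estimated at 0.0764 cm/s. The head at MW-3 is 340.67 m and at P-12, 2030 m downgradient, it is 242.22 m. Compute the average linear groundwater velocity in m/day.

Convert K: 0.0764 cm/s × 864 = 66.01 m/day.
Hydraulic gradient i = (340.67 − 242.22) / 2030 = 98.45 / 2030 = 0.04850.
Darcy flux q = K · i = 66.01 × 0.04850 = 3.201 m/day.
Seepage velocity v = q / n_e = 3.201 / 0.26 = 12.31 m/day.

12.3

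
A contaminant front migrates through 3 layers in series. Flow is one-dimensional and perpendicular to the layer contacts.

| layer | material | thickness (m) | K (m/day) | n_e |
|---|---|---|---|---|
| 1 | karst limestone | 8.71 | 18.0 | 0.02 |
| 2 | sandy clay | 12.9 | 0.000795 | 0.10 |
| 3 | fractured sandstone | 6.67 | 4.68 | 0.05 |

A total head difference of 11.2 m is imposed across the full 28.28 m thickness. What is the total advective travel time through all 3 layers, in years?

7.13

With flow normal to the layers, continuity requires the same specific discharge q through every layer.
Σ(b_i/K_i) = 8.71/18.0 + 12.9/0.000795 + 6.67/4.68 = 16228 d.
q = Δh / Σ(b_i/K_i) = 11.2 / 16228 = 0.0006902 m/day.
In each layer the seepage velocity is v_i = q/n_i, so the layer transit time is t_i = b_i·n_i / q:
  layer 1 (karst limestone): t_1 = 8.71 × 0.02 / 0.0006902 = 252.4 d
  layer 2 (sandy clay): t_2 = 12.9 × 0.10 / 0.0006902 = 1869 d
  layer 3 (fractured sandstone): t_3 = 6.67 × 0.05 / 0.0006902 = 483.2 d
Total t = Σ t_i = 2605 days = 7.132 years.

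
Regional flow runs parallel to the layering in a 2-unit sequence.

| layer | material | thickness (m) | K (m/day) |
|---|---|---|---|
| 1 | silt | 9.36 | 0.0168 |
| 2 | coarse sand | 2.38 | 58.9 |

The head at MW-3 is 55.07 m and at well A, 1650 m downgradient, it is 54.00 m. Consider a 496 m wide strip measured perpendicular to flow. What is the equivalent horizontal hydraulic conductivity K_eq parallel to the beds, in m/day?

Flow is parallel to layering, so each bed carries its own Darcy discharge and the transmissivities add.
Σ(K_i·b_i) = 0.0168×9.36 + 58.9×2.38 = 140.3 m²/day.
Total thickness b = 11.74 m, so K_eq = Σ(K_i·b_i)/b = 11.95 m/day.

12.0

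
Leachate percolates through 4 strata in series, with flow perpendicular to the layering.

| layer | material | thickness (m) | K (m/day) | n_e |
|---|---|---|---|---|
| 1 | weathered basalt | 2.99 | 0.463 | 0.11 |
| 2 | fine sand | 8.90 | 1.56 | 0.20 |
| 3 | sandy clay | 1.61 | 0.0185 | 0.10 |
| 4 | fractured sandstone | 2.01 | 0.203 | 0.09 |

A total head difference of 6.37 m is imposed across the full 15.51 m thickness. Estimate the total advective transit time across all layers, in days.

With flow normal to the layers, continuity requires the same specific discharge q through every layer.
Σ(b_i/K_i) = 2.99/0.463 + 8.90/1.56 + 1.61/0.0185 + 2.01/0.203 = 109.1 d.
q = Δh / Σ(b_i/K_i) = 6.37 / 109.1 = 0.05839 m/day.
In each layer the seepage velocity is v_i = q/n_i, so the layer transit time is t_i = b_i·n_i / q:
  layer 1 (weathered basalt): t_1 = 2.99 × 0.11 / 0.05839 = 5.633 d
  layer 2 (fine sand): t_2 = 8.90 × 0.20 / 0.05839 = 30.48 d
  layer 3 (sandy clay): t_3 = 1.61 × 0.10 / 0.05839 = 2.757 d
  layer 4 (fractured sandstone): t_4 = 2.01 × 0.09 / 0.05839 = 3.098 d
Total t = Σ t_i = 41.97 days.

42.0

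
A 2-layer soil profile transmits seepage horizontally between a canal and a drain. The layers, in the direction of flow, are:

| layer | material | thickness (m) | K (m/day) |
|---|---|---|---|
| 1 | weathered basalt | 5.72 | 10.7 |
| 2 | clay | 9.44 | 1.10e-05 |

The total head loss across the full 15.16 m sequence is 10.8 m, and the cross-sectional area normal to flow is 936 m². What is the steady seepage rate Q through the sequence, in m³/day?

0.0118

Flow is perpendicular to layering, so the layers act in series and the equivalent K is the thickness-weighted harmonic mean.
Total thickness L = 5.72 + 9.44 = 15.16 m.
Σ(b_i/K_i) = 5.72/10.7 + 9.44/1.10e-05 = 8.582e+05 d.
K_eq = L / Σ(b_i/K_i) = 15.16 / 8.582e+05 = 1.767e-05 m/day.
Q = K_eq · A · (Δh/L) = 1.767e-05 × 936 × (10.8/15.16) = 0.01178 m³/day.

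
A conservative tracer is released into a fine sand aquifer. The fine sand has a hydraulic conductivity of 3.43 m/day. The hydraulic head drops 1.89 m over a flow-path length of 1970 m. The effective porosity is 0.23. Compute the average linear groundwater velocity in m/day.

0.0143

Hydraulic gradient i = Δh / L = 1.89 / 1970 = 0.0009594.
Darcy flux q = K · i = 3.430 × 0.0009594 = 0.003291 m/day.
Seepage velocity v = q / n_e = 0.003291 / 0.23 = 0.01431 m/day.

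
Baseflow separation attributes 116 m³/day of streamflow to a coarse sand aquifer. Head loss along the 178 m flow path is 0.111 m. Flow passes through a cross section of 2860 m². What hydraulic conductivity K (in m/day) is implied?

Hydraulic gradient i = Δh / L = 0.111 / 178 = 0.0006236.
From Q = K·A·i, K = Q / (A·i) = 116 / (2860 × 0.0006236) = 65.04 m/day.

65.0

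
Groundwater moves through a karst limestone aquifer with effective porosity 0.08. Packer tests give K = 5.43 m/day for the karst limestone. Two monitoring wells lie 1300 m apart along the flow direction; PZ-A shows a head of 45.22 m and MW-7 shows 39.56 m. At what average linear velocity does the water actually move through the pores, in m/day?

0.296

Hydraulic gradient i = (45.22 − 39.56) / 1300 = 5.66 / 1300 = 0.004354.
Darcy flux q = K · i = 5.430 × 0.004354 = 0.02364 m/day.
Seepage velocity v = q / n_e = 0.02364 / 0.08 = 0.2955 m/day.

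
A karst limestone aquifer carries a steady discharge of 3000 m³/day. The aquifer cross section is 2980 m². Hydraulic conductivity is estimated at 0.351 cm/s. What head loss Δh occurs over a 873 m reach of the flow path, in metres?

2.90

Convert K: 0.351 cm/s × 864 = 303.3 m/day.
From Q = K·A·i, i = Q / (K·A) = 3000 / (303.3 × 2980) = 0.003320.
Head loss Δh = i · L = 0.003320 × 873 = 2.898 m.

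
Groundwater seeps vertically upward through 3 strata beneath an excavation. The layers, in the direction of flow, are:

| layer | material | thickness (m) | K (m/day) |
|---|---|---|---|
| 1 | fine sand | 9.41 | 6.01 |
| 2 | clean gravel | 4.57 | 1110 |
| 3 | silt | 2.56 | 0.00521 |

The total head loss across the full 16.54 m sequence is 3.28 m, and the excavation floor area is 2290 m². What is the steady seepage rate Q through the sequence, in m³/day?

15.2

Flow is perpendicular to layering, so the layers act in series and the equivalent K is the thickness-weighted harmonic mean.
Total thickness L = 9.41 + 4.57 + 2.56 = 16.54 m.
Σ(b_i/K_i) = 9.41/6.01 + 4.57/1110 + 2.56/0.00521 = 492.9 d.
K_eq = L / Σ(b_i/K_i) = 16.54 / 492.9 = 0.03355 m/day.
Q = K_eq · A · (Δh/L) = 0.03355 × 2290 × (3.28/16.54) = 15.24 m³/day.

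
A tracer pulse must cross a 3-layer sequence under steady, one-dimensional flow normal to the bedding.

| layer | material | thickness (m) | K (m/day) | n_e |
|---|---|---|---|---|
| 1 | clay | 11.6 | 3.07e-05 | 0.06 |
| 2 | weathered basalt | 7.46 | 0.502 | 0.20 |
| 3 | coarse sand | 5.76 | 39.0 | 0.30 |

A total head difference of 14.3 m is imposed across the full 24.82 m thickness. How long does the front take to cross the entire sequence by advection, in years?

With flow normal to the layers, continuity requires the same specific discharge q through every layer.
Σ(b_i/K_i) = 11.6/3.07e-05 + 7.46/0.502 + 5.76/39.0 = 3.779e+05 d.
q = Δh / Σ(b_i/K_i) = 14.3 / 3.779e+05 = 3.784e-05 m/day.
In each layer the seepage velocity is v_i = q/n_i, so the layer transit time is t_i = b_i·n_i / q:
  layer 1 (clay): t_1 = 11.6 × 0.06 / 3.784e-05 = 18391 d
  layer 2 (weathered basalt): t_2 = 7.46 × 0.20 / 3.784e-05 = 39425 d
  layer 3 (coarse sand): t_3 = 5.76 × 0.30 / 3.784e-05 = 45661 d
Total t = Σ t_i = 1.035e+05 days = 283.3 years.

283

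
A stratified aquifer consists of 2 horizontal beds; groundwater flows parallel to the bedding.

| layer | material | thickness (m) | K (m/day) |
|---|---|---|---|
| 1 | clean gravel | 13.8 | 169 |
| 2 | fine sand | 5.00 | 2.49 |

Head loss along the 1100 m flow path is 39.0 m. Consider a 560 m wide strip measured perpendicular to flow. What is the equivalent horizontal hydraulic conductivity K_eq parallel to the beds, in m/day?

Flow is parallel to layering, so each bed carries its own Darcy discharge and the transmissivities add.
Σ(K_i·b_i) = 169×13.8 + 2.49×5.00 = 2345 m²/day.
Total thickness b = 18.80 m, so K_eq = Σ(K_i·b_i)/b = 124.7 m/day.

125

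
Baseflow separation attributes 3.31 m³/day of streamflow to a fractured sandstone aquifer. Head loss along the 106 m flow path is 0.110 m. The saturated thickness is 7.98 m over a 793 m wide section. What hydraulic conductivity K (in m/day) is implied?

Cross-sectional area A = 793 × 7.98 = 6328 m².
Hydraulic gradient i = Δh / L = 0.110 / 106 = 0.001038.
From Q = K·A·i, K = Q / (A·i) = 3.31 / (6328 × 0.001038) = 0.5040 m/day.

0.504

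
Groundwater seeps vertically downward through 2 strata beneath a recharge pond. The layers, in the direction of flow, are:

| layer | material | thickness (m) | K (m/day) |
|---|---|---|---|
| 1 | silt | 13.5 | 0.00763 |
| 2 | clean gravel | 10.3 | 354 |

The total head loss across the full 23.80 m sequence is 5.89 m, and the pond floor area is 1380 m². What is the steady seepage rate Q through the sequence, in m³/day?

Flow is perpendicular to layering, so the layers act in series and the equivalent K is the thickness-weighted harmonic mean.
Total thickness L = 13.5 + 10.3 = 23.80 m.
Σ(b_i/K_i) = 13.5/0.00763 + 10.3/354 = 1769 d.
K_eq = L / Σ(b_i/K_i) = 23.80 / 1769 = 0.01345 m/day.
Q = K_eq · A · (Δh/L) = 0.01345 × 1380 × (5.89/23.80) = 4.594 m³/day.

4.59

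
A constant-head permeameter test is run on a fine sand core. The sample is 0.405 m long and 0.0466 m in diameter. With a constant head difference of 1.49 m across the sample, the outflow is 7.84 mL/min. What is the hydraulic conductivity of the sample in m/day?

Cross-sectional area A = π·(d/2)² = π × (0.0466/2)² = 0.001706 m².
Convert discharge: 7.84 mL/min = 1.307e-07 m³/s.
Darcy's law rearranged: K = Q·L / (A·Δh) = 1.307e-07 × 0.405 / (0.001706 × 1.49) = 2.082e-05 m/s = 1.799 m/day.

1.80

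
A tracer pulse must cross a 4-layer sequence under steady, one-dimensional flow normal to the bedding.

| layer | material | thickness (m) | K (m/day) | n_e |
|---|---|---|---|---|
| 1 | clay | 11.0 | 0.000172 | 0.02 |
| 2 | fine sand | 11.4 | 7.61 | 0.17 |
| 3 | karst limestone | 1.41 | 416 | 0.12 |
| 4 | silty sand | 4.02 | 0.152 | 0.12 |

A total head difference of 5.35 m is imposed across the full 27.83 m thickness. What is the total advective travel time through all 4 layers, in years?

92.0

With flow normal to the layers, continuity requires the same specific discharge q through every layer.
Σ(b_i/K_i) = 11.0/0.000172 + 11.4/7.61 + 1.41/416 + 4.02/0.152 = 63981 d.
q = Δh / Σ(b_i/K_i) = 5.35 / 63981 = 8.362e-05 m/day.
In each layer the seepage velocity is v_i = q/n_i, so the layer transit time is t_i = b_i·n_i / q:
  layer 1 (clay): t_1 = 11.0 × 0.02 / 8.362e-05 = 2631 d
  layer 2 (fine sand): t_2 = 11.4 × 0.17 / 8.362e-05 = 23177 d
  layer 3 (karst limestone): t_3 = 1.41 × 0.12 / 8.362e-05 = 2023 d
  layer 4 (silty sand): t_4 = 4.02 × 0.12 / 8.362e-05 = 5769 d
Total t = Σ t_i = 33600 days = 91.99 years.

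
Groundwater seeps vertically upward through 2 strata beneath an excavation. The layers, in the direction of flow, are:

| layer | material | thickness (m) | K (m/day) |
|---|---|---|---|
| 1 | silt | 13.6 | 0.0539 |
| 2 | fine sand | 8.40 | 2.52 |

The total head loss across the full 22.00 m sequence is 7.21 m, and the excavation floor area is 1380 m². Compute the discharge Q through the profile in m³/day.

Flow is perpendicular to layering, so the layers act in series and the equivalent K is the thickness-weighted harmonic mean.
Total thickness L = 13.6 + 8.40 = 22.00 m.
Σ(b_i/K_i) = 13.6/0.0539 + 8.40/2.52 = 255.7 d.
K_eq = L / Σ(b_i/K_i) = 22.00 / 255.7 = 0.08605 m/day.
Q = K_eq · A · (Δh/L) = 0.08605 × 1380 × (7.21/22.00) = 38.92 m³/day.

38.9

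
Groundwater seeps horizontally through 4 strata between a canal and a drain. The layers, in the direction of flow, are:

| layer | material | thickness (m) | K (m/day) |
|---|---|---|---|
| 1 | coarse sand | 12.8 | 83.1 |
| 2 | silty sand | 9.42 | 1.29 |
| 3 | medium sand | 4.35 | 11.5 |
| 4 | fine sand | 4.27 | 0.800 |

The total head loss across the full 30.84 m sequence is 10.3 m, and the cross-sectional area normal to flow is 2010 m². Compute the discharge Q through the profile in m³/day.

Flow is perpendicular to layering, so the layers act in series and the equivalent K is the thickness-weighted harmonic mean.
Total thickness L = 12.8 + 9.42 + 4.35 + 4.27 = 30.84 m.
Σ(b_i/K_i) = 12.8/83.1 + 9.42/1.29 + 4.35/11.5 + 4.27/0.800 = 13.17 d.
K_eq = L / Σ(b_i/K_i) = 30.84 / 13.17 = 2.341 m/day.
Q = K_eq · A · (Δh/L) = 2.341 × 2010 × (10.3/30.84) = 1572 m³/day.

1570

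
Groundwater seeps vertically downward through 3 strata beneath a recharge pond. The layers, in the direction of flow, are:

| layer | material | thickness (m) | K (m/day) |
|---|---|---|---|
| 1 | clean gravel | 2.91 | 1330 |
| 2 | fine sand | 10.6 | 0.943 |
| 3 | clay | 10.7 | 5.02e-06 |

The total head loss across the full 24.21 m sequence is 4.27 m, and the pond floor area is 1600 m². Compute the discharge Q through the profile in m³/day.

Flow is perpendicular to layering, so the layers act in series and the equivalent K is the thickness-weighted harmonic mean.
Total thickness L = 2.91 + 10.6 + 10.7 = 24.21 m.
Σ(b_i/K_i) = 2.91/1330 + 10.6/0.943 + 10.7/5.02e-06 = 2.131e+06 d.
K_eq = L / Σ(b_i/K_i) = 24.21 / 2.131e+06 = 1.136e-05 m/day.
Q = K_eq · A · (Δh/L) = 1.136e-05 × 1600 × (4.27/24.21) = 0.003205 m³/day.

0.00321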